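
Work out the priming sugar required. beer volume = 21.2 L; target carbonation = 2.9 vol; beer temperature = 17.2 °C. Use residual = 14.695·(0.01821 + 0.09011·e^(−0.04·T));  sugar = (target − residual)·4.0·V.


residual = 14.695·(0.01821 + 0.09011·e^(−0.04·17.2)) = 0.9331
sugar = (2.9 − 0.9331)·4.0·21.2

166.7935 g


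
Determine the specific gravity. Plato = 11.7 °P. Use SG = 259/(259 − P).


SG = 259/(259 − 11.7)

1.0473


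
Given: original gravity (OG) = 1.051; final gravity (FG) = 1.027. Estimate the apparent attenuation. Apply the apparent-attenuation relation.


AA = (OG − FG)/(OG − 1) · 100
AA = (1.051 − 1.027)/(1.051 − 1) · 100

47.0588 %


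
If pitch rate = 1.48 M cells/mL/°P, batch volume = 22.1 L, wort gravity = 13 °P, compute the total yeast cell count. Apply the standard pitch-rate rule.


cells (billions) = rate · V_L · °P
cells = 1.48 · 22.1 · 13

425.2040 billion cells


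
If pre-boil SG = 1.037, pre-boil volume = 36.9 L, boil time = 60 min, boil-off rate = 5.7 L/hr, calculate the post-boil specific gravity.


V_post = V_pre − rate·(t/60);  SG_post = 1 + (SG_pre−1)·V_pre/V_post
V_post = 36.9 − 5.7·(60/60) = 31.2000
SG_post = 1 + (1.037 − 1)·36.9/31.2000

1.0438


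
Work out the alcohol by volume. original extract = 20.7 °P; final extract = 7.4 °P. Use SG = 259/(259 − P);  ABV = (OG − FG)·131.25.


OG = 259/(259 − 20.7) = 1.0869
FG = 259/(259 − 7.4) = 1.0294
ABV = (1.0869 − 1.0294)·131.25

7.5408 % ABV


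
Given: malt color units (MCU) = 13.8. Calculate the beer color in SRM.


SRM = 1.4922 · MCU^0.6859
SRM = 1.4922 · 13.8^0.6859

9.0296 SRM


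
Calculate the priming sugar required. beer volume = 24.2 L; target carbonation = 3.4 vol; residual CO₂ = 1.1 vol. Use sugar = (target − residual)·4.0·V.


sugar = (3.4 − 1.1)·4.0·24.2

222.6400 g


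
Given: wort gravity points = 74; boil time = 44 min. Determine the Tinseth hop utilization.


U = 1.65·0.000125^(GP/1000) · (1 − e^(−0.04·t))/4.15
bigness = 1.65·0.000125^(74/1000) = 0.8485
boil_factor = (1 − e^(−0.04·44))/4.15 = 0.1995
U = 0.8485 · 0.1995

0.1693


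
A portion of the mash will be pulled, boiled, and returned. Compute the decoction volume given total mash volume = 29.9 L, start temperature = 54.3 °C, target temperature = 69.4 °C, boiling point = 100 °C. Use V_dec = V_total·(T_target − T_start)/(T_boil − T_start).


V_dec = 29.9·(69.4 − 54.3)/(100 − 54.3)

9.8794 L


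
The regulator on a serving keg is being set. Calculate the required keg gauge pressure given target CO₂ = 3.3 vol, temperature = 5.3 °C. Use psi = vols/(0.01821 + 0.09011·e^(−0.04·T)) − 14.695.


psi = 3.3/(0.01821 + 0.09011·e^(−0.04·5.3)) − 14.695

21.5266 psi


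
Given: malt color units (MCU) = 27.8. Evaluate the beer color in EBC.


SRM = 1.4922·MCU^0.6859;  EBC = SRM·1.97
SRM = 1.4922·27.8^0.6859 = 14.5981
EBC = 14.5981·1.97

28.7583 EBC


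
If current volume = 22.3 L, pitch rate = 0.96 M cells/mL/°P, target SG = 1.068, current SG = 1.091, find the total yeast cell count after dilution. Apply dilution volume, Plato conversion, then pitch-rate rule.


V_w = V·((SG_c−1)/(SG_t−1)−1);  °P = 259 − 259/SG_t;  cells = rate·(V+V_w)·°P
V_w = 22.3·((1.091−1)/(1.068−1)−1) = 7.5426
V_final = 22.3 + 7.5426 = 29.8426
°P = 259 − 259/1.068 = 16.4906
cells = 0.96·29.8426·16.4906

472.4393 billion cells


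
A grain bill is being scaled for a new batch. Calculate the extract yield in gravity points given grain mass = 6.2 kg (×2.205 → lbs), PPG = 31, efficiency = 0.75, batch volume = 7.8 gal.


points = lbs × PPG × eff / vol
lbs = 6.2 × 2.205 = 13.6710
points = 13.6710 × 31 × 0.75 / 7.8

40.7501 points


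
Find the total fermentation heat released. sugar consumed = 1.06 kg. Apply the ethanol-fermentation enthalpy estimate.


Q = m_sugar · 590 kJ/kg
Q = 1.06 · 590

625.4000 kJ


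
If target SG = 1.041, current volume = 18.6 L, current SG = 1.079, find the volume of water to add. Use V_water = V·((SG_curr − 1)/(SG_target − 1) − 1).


V_water = 18.6·((1.079 − 1)/(1.041 − 1) − 1)

17.2390 L


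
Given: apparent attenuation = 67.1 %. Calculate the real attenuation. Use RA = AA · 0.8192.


RA = 67.1 · 0.8192

54.9683 %


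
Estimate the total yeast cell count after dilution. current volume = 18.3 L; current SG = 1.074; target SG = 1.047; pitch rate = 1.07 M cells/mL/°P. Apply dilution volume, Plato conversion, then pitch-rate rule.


V_w = V·((SG_c−1)/(SG_t−1)−1);  °P = 259 − 259/SG_t;  cells = rate·(V+V_w)·°P
V_w = 18.3·((1.074−1)/(1.047−1)−1) = 10.5128
V_final = 18.3 + 10.5128 = 28.8128
°P = 259 − 259/1.047 = 11.6266
cells = 1.07·28.8128·11.6266

358.4426 billion cells


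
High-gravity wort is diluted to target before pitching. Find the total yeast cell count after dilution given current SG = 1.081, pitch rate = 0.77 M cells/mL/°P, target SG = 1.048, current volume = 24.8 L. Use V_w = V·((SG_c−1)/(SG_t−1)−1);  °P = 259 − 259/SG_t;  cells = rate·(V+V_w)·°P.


V_w = 24.8·((1.081−1)/(1.048−1)−1) = 17.0500
V_final = 24.8 + 17.0500 = 41.8500
°P = 259 − 259/1.048 = 11.8626
cells = 0.77·41.8500·11.8626

382.2662 billion cells


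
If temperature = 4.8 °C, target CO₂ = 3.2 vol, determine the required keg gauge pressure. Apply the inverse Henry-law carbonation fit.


psi = vols/(0.01821 + 0.09011·e^(−0.04·T)) − 14.695
psi = 3.2/(0.01821 + 0.09011·e^(−0.04·4.8)) − 14.695

19.8703 psi


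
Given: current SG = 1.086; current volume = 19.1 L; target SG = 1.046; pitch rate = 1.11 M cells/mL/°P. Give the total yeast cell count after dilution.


V_w = V·((SG_c−1)/(SG_t−1)−1);  °P = 259 − 259/SG_t;  cells = rate·(V+V_w)·°P
V_w = 19.1·((1.086−1)/(1.046−1)−1) = 16.6087
V_final = 19.1 + 16.6087 = 35.7087
°P = 259 − 259/1.046 = 11.3901
cells = 1.11·35.7087·11.3901

451.4637 billion cells


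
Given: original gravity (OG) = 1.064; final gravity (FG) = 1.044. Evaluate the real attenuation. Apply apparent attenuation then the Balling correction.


AA = (OG−FG)/(OG−1)·100;  RA = AA·0.8192
AA = (1.064 − 1.044)/(1.064 − 1)·100 = 31.2500
RA = 31.2500·0.8192

25.6000 %


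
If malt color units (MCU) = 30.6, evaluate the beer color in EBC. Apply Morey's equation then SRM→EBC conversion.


SRM = 1.4922·MCU^0.6859;  EBC = SRM·1.97
SRM = 1.4922·30.6^0.6859 = 15.5913
EBC = 15.5913·1.97

30.7149 EBC


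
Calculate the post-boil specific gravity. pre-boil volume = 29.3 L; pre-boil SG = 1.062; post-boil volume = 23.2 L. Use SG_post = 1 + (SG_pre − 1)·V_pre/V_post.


pts_pre = (1.062 − 1)·1000 = 62.0000
pts_post = 62.0000·29.3/23.2 = 78.3017
SG_post = 1 + 78.3017/1000

1.0783


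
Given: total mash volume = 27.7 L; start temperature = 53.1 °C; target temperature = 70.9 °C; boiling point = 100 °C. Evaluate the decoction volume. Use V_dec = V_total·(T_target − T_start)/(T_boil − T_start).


V_dec = 27.7·(70.9 − 53.1)/(100 − 53.1)

10.5130 L


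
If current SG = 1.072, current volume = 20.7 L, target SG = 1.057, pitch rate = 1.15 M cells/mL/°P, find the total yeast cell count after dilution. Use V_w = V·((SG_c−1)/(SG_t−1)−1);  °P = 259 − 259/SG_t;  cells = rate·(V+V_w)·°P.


V_w = 20.7·((1.072−1)/(1.057−1)−1) = 5.4474
V_final = 20.7 + 5.4474 = 26.1474
°P = 259 − 259/1.057 = 13.9669
cells = 1.15·26.1474·13.9669

419.9770 billion cells


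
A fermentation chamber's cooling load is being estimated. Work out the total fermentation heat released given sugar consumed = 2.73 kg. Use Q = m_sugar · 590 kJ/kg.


Q = 2.73 · 590

1610.7000 kJ


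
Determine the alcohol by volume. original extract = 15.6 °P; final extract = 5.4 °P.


SG = 259/(259 − P);  ABV = (OG − FG)·131.25
OG = 259/(259 − 15.6) = 1.0641
FG = 259/(259 − 5.4) = 1.0213
ABV = (1.0641 − 1.0213)·131.25

5.6173 % ABV


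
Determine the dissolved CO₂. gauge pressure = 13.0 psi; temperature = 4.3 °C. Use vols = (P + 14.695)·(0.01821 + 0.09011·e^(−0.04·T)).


vols = (13.0 + 14.695)·(0.01821 + 0.09011·e^(−0.04·4.3))

2.6056 volumes


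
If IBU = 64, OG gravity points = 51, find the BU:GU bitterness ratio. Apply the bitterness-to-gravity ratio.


BU:GU = IBU / OG_points
BU:GU = 64 / 51

1.2549


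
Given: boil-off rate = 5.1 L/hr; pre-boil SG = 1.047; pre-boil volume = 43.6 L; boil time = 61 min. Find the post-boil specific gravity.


V_post = V_pre − rate·(t/60);  SG_post = 1 + (SG_pre−1)·V_pre/V_post
V_post = 43.6 − 5.1·(61/60) = 38.4150
SG_post = 1 + (1.047 − 1)·43.6/38.4150

1.0533


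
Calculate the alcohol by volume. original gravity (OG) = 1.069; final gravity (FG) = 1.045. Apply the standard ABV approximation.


ABV = (OG − FG) · 131.25
ABV = (1.069 − 1.045) · 131.25

3.1500 % ABV


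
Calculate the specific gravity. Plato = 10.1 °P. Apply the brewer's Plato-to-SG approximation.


SG = 259/(259 − P)
SG = 259/(259 − 10.1)

1.0406


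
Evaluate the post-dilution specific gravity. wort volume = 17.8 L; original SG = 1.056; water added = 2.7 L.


SG_new = 1 + (SG_old − 1)·V_old/(V_old + V_water)
pts = (1.056 − 1)·1000·17.8/(17.8 + 2.7) = 48.6244
SG_new = 1 + 48.6244/1000

1.0486


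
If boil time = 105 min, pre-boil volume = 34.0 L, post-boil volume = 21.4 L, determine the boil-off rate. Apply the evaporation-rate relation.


rate = (V_pre − V_post) / (t_min/60)
rate = (34.0 − 21.4) / (105/60)

7.2000 L/hr


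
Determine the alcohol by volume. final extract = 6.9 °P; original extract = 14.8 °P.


SG = 259/(259 − P);  ABV = (OG − FG)·131.25
OG = 259/(259 − 14.8) = 1.0606
FG = 259/(259 − 6.9) = 1.0274
ABV = (1.0606 − 1.0274)·131.25

4.3622 % ABV


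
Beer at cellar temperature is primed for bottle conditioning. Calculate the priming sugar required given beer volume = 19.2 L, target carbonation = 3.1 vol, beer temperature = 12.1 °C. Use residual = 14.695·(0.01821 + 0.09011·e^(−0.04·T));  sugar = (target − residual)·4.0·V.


residual = 14.695·(0.01821 + 0.09011·e^(−0.04·12.1)) = 1.0837
sugar = (3.1 − 1.0837)·4.0·19.2

154.8521 g


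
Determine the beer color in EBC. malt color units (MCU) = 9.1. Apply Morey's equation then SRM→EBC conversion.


SRM = 1.4922·MCU^0.6859;  EBC = SRM·1.97
SRM = 1.4922·9.1^0.6859 = 6.7863
EBC = 6.7863·1.97

13.3690 EBC


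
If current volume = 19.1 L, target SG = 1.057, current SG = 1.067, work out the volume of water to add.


V_water = V·((SG_curr − 1)/(SG_target − 1) − 1)
V_water = 19.1·((1.067 − 1)/(1.057 − 1) − 1)

3.3509 L


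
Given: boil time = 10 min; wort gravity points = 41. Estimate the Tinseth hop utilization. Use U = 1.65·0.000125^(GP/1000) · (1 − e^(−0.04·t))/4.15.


bigness = 1.65·0.000125^(41/1000) = 1.1415
boil_factor = (1 − e^(−0.04·10))/4.15 = 0.0794
U = 1.1415 · 0.0794

0.0907


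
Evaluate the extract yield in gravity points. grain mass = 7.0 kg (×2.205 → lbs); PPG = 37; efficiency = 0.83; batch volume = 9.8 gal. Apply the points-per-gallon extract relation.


points = lbs × PPG × eff / vol
lbs = 7.0 × 2.205 = 15.4350
points = 15.4350 × 37 × 0.83 / 9.8

48.3682 points


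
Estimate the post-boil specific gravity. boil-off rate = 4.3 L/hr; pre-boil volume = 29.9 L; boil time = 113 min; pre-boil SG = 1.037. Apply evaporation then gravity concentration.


V_post = V_pre − rate·(t/60);  SG_post = 1 + (SG_pre−1)·V_pre/V_post
V_post = 29.9 − 4.3·(113/60) = 21.8017
SG_post = 1 + (1.037 − 1)·29.9/21.8017

1.0507


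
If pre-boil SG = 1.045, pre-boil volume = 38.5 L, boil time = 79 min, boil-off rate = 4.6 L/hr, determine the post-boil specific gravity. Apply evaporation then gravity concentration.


V_post = V_pre − rate·(t/60);  SG_post = 1 + (SG_pre−1)·V_pre/V_post
V_post = 38.5 − 4.6·(79/60) = 32.4433
SG_post = 1 + (1.045 − 1)·38.5/32.4433

1.0534


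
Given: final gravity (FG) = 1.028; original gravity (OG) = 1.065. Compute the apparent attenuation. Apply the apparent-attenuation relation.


AA = (OG − FG)/(OG − 1) · 100
AA = (1.065 − 1.028)/(1.065 − 1) · 100

56.9231 %


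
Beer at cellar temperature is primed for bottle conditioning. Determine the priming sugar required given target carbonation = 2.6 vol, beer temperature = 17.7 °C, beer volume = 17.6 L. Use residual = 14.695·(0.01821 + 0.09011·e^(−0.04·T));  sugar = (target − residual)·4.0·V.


residual = 14.695·(0.01821 + 0.09011·e^(−0.04·17.7)) = 0.9199
sugar = (2.6 − 0.9199)·4.0·17.6

118.2778 g


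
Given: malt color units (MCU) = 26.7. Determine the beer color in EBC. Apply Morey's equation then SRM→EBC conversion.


SRM = 1.4922·MCU^0.6859;  EBC = SRM·1.97
SRM = 1.4922·26.7^0.6859 = 14.1994
EBC = 14.1994·1.97

27.9729 EBC


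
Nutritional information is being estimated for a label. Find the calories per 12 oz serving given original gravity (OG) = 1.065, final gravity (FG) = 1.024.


ABW = (OG−FG)·131.25·0.79/FG;  °P = 259 − 259/SG (for OG→OE and FG→AE);  RE = 0.1808·OE + 0.8192·AE;  Cal = (6.9·ABW + 4·(RE−0.1))·FG·3.55
ABW = (1.065 − 1.024)·131.25·0.79/1.024 = 4.1516
OE = 259 − 259/1.065 = 15.8075 °P
AE = 259 − 259/1.024 = 6.0703 °P
RE = 0.1808·15.8075 + 0.8192·6.0703 = 7.8308 °P
Cal = (6.9·4.1516 + 4·(7.8308−0.1))·1.024·3.55

216.5448 kcal


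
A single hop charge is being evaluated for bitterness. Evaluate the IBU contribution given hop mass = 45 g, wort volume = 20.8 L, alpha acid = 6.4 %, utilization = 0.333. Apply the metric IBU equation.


IBU = (α/100)·mass·U·1000 / V
IBU = (6.4/100)·45·0.333·1000 / 20.8

46.1077 IBU


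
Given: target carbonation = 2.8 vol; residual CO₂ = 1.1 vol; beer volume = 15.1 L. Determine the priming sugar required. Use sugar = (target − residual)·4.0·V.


sugar = (2.8 − 1.1)·4.0·15.1

102.6800 g


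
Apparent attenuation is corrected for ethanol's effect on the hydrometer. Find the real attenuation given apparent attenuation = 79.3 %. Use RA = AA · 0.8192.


RA = 79.3 · 0.8192

64.9626 %


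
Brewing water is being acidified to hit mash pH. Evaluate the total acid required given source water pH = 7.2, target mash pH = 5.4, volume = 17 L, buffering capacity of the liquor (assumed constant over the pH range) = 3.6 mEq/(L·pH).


acid = buffering capacity · (pH_source − pH_target) · V
acid = 3.6 · (7.2 − 5.4) · 17

110.1600 mEq


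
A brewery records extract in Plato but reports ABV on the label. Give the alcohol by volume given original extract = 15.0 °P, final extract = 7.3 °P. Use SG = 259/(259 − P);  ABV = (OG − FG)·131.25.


OG = 259/(259 − 15.0) = 1.0615
FG = 259/(259 − 7.3) = 1.0290
ABV = (1.0615 − 1.0290)·131.25

4.2620 % ABV


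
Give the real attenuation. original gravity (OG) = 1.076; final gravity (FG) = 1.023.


AA = (OG−FG)/(OG−1)·100;  RA = AA·0.8192
AA = (1.076 − 1.023)/(1.076 − 1)·100 = 69.7368
RA = 69.7368·0.8192

57.1284 %


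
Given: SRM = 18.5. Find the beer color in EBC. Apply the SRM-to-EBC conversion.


EBC = SRM · 1.97
EBC = 18.5 · 1.97

36.4450 EBC


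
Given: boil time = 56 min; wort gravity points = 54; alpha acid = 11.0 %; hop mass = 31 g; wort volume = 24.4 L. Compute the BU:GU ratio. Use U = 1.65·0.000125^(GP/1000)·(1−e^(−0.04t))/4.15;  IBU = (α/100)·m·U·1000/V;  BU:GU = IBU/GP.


U = 1.65·0.000125^(54/1000)·(1−e^(−0.04·56))/4.15 = 0.2187
IBU = (11.0/100)·31·0.2187·1000/24.4 = 30.5596
BU:GU = 30.5596/54

0.5659


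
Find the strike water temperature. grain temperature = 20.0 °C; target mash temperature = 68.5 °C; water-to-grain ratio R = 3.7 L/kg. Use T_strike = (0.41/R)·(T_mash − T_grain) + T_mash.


T_strike = (0.41/3.7)·(68.5 − 20.0) + 68.5

73.8743 °C


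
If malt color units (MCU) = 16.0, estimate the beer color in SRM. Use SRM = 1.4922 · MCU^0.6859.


SRM = 1.4922 · 16.0^0.6859

9.9939 SRM


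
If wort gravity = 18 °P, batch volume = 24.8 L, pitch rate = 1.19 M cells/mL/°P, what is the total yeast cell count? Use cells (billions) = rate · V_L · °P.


cells = 1.19 · 24.8 · 18

531.2160 billion cells


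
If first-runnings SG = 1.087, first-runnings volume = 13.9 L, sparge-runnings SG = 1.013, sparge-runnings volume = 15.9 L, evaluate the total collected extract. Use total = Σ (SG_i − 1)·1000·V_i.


first = (1.087 − 1)·1000·13.9 = 1209.3000
sparge = (1.013 − 1)·1000·15.9 = 206.7000
total = 1209.3000 + 206.7000

1416.0000 gravity·L


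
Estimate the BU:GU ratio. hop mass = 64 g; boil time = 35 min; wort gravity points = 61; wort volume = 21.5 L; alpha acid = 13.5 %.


U = 1.65·0.000125^(GP/1000)·(1−e^(−0.04t))/4.15;  IBU = (α/100)·m·U·1000/V;  BU:GU = IBU/GP
U = 1.65·0.000125^(61/1000)·(1−e^(−0.04·35))/4.15 = 0.1731
IBU = (13.5/100)·64·0.1731·1000/21.5 = 69.5745
BU:GU = 69.5745/61

1.1406


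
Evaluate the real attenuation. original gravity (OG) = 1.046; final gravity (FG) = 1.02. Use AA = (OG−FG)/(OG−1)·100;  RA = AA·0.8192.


AA = (1.046 − 1.02)/(1.046 − 1)·100 = 56.5217
RA = 56.5217·0.8192

46.3026 %


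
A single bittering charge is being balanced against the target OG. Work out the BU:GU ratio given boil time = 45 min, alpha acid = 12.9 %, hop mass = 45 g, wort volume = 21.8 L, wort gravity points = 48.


U = 1.65·0.000125^(GP/1000)·(1−e^(−0.04t))/4.15;  IBU = (α/100)·m·U·1000/V;  BU:GU = IBU/GP
U = 1.65·0.000125^(48/1000)·(1−e^(−0.04·45))/4.15 = 0.2156
IBU = (12.9/100)·45·0.2156·1000/21.8 = 57.4069
BU:GU = 57.4069/48

1.1960


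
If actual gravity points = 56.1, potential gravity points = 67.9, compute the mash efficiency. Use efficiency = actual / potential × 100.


efficiency = 56.1 / 67.9 × 100

82.6215 %


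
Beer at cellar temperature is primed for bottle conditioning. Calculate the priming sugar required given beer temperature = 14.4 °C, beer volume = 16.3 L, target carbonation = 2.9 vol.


residual = 14.695·(0.01821 + 0.09011·e^(−0.04·T));  sugar = (target − residual)·4.0·V
residual = 14.695·(0.01821 + 0.09011·e^(−0.04·14.4)) = 1.0120
sugar = (2.9 − 1.0120)·4.0·16.3

123.0998 g


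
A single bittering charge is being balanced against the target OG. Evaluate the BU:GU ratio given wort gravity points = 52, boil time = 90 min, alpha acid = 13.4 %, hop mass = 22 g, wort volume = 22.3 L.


U = 1.65·0.000125^(GP/1000)·(1−e^(−0.04t))/4.15;  IBU = (α/100)·m·U·1000/V;  BU:GU = IBU/GP
U = 1.65·0.000125^(52/1000)·(1−e^(−0.04·90))/4.15 = 0.2424
IBU = (13.4/100)·22·0.2424·1000/22.3 = 32.0381
BU:GU = 32.0381/52

0.6161


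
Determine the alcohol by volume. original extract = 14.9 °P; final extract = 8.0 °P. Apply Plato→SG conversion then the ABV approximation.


SG = 259/(259 − P);  ABV = (OG − FG)·131.25
OG = 259/(259 − 14.9) = 1.0610
FG = 259/(259 − 8.0) = 1.0319
ABV = (1.0610 − 1.0319)·131.25

3.8283 % ABV


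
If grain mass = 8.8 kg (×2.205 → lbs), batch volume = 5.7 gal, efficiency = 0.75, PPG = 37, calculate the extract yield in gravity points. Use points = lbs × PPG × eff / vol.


lbs = 8.8 × 2.205 = 19.4040
points = 19.4040 × 37 × 0.75 / 5.7

94.4668 points


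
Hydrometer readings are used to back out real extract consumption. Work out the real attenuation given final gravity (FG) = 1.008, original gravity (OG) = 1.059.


AA = (OG−FG)/(OG−1)·100;  RA = AA·0.8192
AA = (1.059 − 1.008)/(1.059 − 1)·100 = 86.4407
RA = 86.4407·0.8192

70.8122 %


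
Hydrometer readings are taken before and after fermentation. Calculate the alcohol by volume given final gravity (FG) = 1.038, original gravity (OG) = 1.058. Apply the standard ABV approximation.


ABV = (OG − FG) · 131.25
ABV = (1.058 − 1.038) · 131.25

2.6250 % ABV


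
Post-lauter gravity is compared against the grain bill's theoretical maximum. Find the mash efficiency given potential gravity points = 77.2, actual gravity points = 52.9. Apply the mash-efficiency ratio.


efficiency = actual / potential × 100
efficiency = 52.9 / 77.2 × 100

68.5233 %


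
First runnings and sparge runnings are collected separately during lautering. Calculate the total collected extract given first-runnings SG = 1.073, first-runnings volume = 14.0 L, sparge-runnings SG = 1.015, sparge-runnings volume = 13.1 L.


total = Σ (SG_i − 1)·1000·V_i
first = (1.073 − 1)·1000·14.0 = 1022.0000
sparge = (1.015 − 1)·1000·13.1 = 196.5000
total = 1022.0000 + 196.5000

1218.5000 gravity·L


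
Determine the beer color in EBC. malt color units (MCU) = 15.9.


SRM = 1.4922·MCU^0.6859;  EBC = SRM·1.97
SRM = 1.4922·15.9^0.6859 = 9.9510
EBC = 9.9510·1.97

19.6034 EBC


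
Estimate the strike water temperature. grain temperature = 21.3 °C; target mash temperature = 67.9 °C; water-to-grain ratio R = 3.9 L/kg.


T_strike = (0.41/R)·(T_mash − T_grain) + T_mash
T_strike = (0.41/3.9)·(67.9 − 21.3) + 67.9

72.7990 °C


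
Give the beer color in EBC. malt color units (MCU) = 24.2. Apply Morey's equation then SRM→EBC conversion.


SRM = 1.4922·MCU^0.6859;  EBC = SRM·1.97
SRM = 1.4922·24.2^0.6859 = 13.2735
EBC = 13.2735·1.97

26.1488 EBC


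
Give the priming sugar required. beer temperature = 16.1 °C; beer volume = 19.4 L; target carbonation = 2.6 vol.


residual = 14.695·(0.01821 + 0.09011·e^(−0.04·T));  sugar = (target − residual)·4.0·V
residual = 14.695·(0.01821 + 0.09011·e^(−0.04·16.1)) = 0.9630
sugar = (2.6 − 0.9630)·4.0·19.4

127.0287 g


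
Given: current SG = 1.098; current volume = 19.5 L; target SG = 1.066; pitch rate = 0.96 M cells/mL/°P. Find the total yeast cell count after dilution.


V_w = V·((SG_c−1)/(SG_t−1)−1);  °P = 259 − 259/SG_t;  cells = rate·(V+V_w)·°P
V_w = 19.5·((1.098−1)/(1.066−1)−1) = 9.4545
V_final = 19.5 + 9.4545 = 28.9545
°P = 259 − 259/1.066 = 16.0356
cells = 0.96·28.9545·16.0356

445.7327 billion cells


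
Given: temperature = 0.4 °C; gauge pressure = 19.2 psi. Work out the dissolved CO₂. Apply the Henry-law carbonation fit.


vols = (P + 14.695)·(0.01821 + 0.09011·e^(−0.04·T))
vols = (19.2 + 14.695)·(0.01821 + 0.09011·e^(−0.04·0.4))

3.6230 volumes


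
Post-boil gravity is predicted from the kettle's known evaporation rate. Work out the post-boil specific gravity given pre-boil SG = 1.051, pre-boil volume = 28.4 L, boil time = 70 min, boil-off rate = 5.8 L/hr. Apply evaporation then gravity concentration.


V_post = V_pre − rate·(t/60);  SG_post = 1 + (SG_pre−1)·V_pre/V_post
V_post = 28.4 − 5.8·(70/60) = 21.6333
SG_post = 1 + (1.051 − 1)·28.4/21.6333

1.0670


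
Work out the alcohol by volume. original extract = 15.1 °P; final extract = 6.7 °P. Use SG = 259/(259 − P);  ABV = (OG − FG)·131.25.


OG = 259/(259 − 15.1) = 1.0619
FG = 259/(259 − 6.7) = 1.0266
ABV = (1.0619 − 1.0266)·131.25

4.6403 % ABV


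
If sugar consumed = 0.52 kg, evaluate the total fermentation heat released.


Q = m_sugar · 590 kJ/kg
Q = 0.52 · 590

306.8000 kJ


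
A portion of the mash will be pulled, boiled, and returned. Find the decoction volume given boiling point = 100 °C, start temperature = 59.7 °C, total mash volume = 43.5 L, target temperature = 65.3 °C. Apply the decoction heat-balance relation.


V_dec = V_total·(T_target − T_start)/(T_boil − T_start)
V_dec = 43.5·(65.3 − 59.7)/(100 − 59.7)

6.0447 L


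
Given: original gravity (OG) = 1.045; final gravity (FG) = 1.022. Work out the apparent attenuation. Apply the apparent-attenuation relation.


AA = (OG − FG)/(OG − 1) · 100
AA = (1.045 − 1.022)/(1.045 − 1) · 100

51.1111 %


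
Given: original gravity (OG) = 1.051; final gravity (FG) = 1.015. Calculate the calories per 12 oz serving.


ABW = (OG−FG)·131.25·0.79/FG;  °P = 259 − 259/SG (for OG→OE and FG→AE);  RE = 0.1808·OE + 0.8192·AE;  Cal = (6.9·ABW + 4·(RE−0.1))·FG·3.55
ABW = (1.051 − 1.015)·131.25·0.79/1.015 = 3.6776
OE = 259 − 259/1.051 = 12.5680 °P
AE = 259 − 259/1.015 = 3.8276 °P
RE = 0.1808·12.5680 + 0.8192·3.8276 = 5.4079 °P
Cal = (6.9·3.6776 + 4·(5.4079−0.1))·1.015·3.55

167.9359 kcal


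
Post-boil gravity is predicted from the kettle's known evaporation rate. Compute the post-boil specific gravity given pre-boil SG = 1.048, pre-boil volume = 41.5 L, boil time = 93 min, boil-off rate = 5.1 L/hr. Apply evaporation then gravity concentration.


V_post = V_pre − rate·(t/60);  SG_post = 1 + (SG_pre−1)·V_pre/V_post
V_post = 41.5 − 5.1·(93/60) = 33.5950
SG_post = 1 + (1.048 − 1)·41.5/33.5950

1.0593


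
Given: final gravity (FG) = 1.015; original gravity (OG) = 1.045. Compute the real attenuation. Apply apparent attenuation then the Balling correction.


AA = (OG−FG)/(OG−1)·100;  RA = AA·0.8192
AA = (1.045 − 1.015)/(1.045 − 1)·100 = 66.6667
RA = 66.6667·0.8192

54.6133 %


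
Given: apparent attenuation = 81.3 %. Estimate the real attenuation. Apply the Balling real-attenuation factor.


RA = AA · 0.8192
RA = 81.3 · 0.8192

66.6010 %


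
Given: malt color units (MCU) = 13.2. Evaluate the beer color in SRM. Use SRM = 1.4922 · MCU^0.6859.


SRM = 1.4922 · 13.2^0.6859

8.7585 SRM


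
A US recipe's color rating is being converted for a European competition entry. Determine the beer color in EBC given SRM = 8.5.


EBC = SRM · 1.97
EBC = 8.5 · 1.97

16.7450 EBC


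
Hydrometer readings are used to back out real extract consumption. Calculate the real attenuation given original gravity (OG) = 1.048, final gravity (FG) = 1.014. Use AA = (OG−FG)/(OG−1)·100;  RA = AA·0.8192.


AA = (1.048 − 1.014)/(1.048 − 1)·100 = 70.8333
RA = 70.8333·0.8192

58.0267 %


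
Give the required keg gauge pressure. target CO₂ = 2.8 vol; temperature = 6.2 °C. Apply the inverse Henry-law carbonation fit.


psi = vols/(0.01821 + 0.09011·e^(−0.04·T)) − 14.695
psi = 2.8/(0.01821 + 0.09011·e^(−0.04·6.2)) − 14.695

16.9333 psi


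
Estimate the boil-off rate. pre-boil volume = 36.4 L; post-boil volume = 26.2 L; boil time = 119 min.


rate = (V_pre − V_post) / (t_min/60)
rate = (36.4 − 26.2) / (119/60)

5.1429 L/hr


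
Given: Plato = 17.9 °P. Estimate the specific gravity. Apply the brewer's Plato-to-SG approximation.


SG = 259/(259 − P)
SG = 259/(259 − 17.9)

1.0742


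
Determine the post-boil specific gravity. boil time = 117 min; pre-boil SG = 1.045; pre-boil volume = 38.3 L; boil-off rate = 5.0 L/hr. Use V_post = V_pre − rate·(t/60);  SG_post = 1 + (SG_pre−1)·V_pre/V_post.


V_post = 38.3 − 5.0·(117/60) = 28.5500
SG_post = 1 + (1.045 − 1)·38.3/28.5500

1.0604


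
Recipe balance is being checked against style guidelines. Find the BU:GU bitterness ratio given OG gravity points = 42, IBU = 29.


BU:GU = IBU / OG_points
BU:GU = 29 / 42

0.6905


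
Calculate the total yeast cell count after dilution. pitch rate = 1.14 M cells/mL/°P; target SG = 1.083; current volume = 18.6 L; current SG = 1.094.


V_w = V·((SG_c−1)/(SG_t−1)−1);  °P = 259 − 259/SG_t;  cells = rate·(V+V_w)·°P
V_w = 18.6·((1.094−1)/(1.083−1)−1) = 2.4651
V_final = 18.6 + 2.4651 = 21.0651
°P = 259 − 259/1.083 = 19.8495
cells = 1.14·21.0651·19.8495

476.6691 billion cells


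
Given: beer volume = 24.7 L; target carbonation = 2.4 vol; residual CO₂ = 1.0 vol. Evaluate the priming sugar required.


sugar = (target − residual)·4.0·V
sugar = (2.4 − 1.0)·4.0·24.7

138.3200 g


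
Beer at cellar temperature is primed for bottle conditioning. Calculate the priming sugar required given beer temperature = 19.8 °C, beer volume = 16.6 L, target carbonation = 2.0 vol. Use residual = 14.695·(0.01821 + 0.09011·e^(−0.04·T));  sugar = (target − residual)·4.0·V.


residual = 14.695·(0.01821 + 0.09011·e^(−0.04·19.8)) = 0.8674
sugar = (2.0 − 0.8674)·4.0·16.6

75.2072 g


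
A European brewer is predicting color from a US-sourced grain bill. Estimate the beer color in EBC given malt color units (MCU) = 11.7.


SRM = 1.4922·MCU^0.6859;  EBC = SRM·1.97
SRM = 1.4922·11.7^0.6859 = 8.0630
EBC = 8.0630·1.97

15.8841 EBC


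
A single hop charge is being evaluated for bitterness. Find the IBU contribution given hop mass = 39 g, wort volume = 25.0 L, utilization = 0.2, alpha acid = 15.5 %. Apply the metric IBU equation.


IBU = (α/100)·mass·U·1000 / V
IBU = (15.5/100)·39·0.2·1000 / 25.0

48.3600 IBU


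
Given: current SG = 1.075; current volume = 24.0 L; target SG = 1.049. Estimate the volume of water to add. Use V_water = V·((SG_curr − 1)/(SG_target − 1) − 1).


V_water = 24.0·((1.075 − 1)/(1.049 − 1) − 1)

12.7347 L


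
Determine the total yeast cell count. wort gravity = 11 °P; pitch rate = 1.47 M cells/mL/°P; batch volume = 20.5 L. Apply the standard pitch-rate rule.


cells (billions) = rate · V_L · °P
cells = 1.47 · 20.5 · 11

331.4850 billion cells


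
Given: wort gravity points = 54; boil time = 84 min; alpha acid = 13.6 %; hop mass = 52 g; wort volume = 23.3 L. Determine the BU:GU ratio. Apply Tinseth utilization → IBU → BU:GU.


U = 1.65·0.000125^(GP/1000)·(1−e^(−0.04t))/4.15;  IBU = (α/100)·m·U·1000/V;  BU:GU = IBU/GP
U = 1.65·0.000125^(54/1000)·(1−e^(−0.04·84))/4.15 = 0.2362
IBU = (13.6/100)·52·0.2362·1000/23.3 = 71.6971
BU:GU = 71.6971/54

1.3277


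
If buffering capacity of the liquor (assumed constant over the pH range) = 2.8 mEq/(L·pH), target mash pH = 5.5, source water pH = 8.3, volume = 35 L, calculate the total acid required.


acid = buffering capacity · (pH_source − pH_target) · V
acid = 2.8 · (8.3 − 5.5) · 35

274.4000 mEq


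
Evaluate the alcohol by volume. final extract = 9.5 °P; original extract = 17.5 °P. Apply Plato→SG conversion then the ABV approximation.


SG = 259/(259 − P);  ABV = (OG − FG)·131.25
OG = 259/(259 − 17.5) = 1.0725
FG = 259/(259 − 9.5) = 1.0381
ABV = (1.0725 − 1.0381)·131.25

4.5134 % ABV


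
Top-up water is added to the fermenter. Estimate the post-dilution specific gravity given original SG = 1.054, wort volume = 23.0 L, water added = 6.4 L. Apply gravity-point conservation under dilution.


SG_new = 1 + (SG_old − 1)·V_old/(V_old + V_water)
pts = (1.054 − 1)·1000·23.0/(23.0 + 6.4) = 42.2449
SG_new = 1 + 42.2449/1000

1.0422


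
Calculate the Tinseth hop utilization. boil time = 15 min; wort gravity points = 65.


U = 1.65·0.000125^(GP/1000) · (1 − e^(−0.04·t))/4.15
bigness = 1.65·0.000125^(65/1000) = 0.9200
boil_factor = (1 − e^(−0.04·15))/4.15 = 0.1087
U = 0.9200 · 0.1087

0.1000


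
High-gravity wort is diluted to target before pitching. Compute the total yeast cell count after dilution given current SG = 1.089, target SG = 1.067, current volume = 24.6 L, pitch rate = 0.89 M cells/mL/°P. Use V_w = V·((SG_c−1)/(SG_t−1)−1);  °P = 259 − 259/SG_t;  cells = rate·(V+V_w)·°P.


V_w = 24.6·((1.089−1)/(1.067−1)−1) = 8.0776
V_final = 24.6 + 8.0776 = 32.6776
°P = 259 − 259/1.067 = 16.2634
cells = 0.89·32.6776·16.2634

472.9884 billion cells


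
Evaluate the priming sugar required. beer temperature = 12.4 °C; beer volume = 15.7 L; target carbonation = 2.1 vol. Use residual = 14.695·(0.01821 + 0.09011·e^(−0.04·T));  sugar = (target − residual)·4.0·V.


residual = 14.695·(0.01821 + 0.09011·e^(−0.04·12.4)) = 1.0740
sugar = (2.1 − 1.0740)·4.0·15.7

64.4352 g


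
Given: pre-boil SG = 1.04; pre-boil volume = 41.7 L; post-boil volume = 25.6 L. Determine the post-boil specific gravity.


SG_post = 1 + (SG_pre − 1)·V_pre/V_post
pts_pre = (1.04 − 1)·1000 = 40.0000
pts_post = 40.0000·41.7/25.6 = 65.1563
SG_post = 1 + 65.1563/1000

1.0652


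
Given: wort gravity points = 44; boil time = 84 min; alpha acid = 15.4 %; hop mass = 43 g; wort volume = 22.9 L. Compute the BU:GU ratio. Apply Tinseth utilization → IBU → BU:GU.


U = 1.65·0.000125^(GP/1000)·(1−e^(−0.04t))/4.15;  IBU = (α/100)·m·U·1000/V;  BU:GU = IBU/GP
U = 1.65·0.000125^(44/1000)·(1−e^(−0.04·84))/4.15 = 0.2584
IBU = (15.4/100)·43·0.2584·1000/22.9 = 74.7309
BU:GU = 74.7309/44

1.6984


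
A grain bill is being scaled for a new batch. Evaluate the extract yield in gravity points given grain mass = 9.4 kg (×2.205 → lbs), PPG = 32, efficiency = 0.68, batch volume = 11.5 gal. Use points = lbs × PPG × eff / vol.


lbs = 9.4 × 2.205 = 20.7270
points = 20.7270 × 32 × 0.68 / 11.5

39.2191 points


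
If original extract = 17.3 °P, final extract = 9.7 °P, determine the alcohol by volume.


SG = 259/(259 − P);  ABV = (OG − FG)·131.25
OG = 259/(259 − 17.3) = 1.0716
FG = 259/(259 − 9.7) = 1.0389
ABV = (1.0716 − 1.0389)·131.25

4.2876 % ABV


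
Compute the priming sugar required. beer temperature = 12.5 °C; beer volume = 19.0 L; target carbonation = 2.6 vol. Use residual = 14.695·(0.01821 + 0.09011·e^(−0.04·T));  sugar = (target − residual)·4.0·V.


residual = 14.695·(0.01821 + 0.09011·e^(−0.04·12.5)) = 1.0707
sugar = (2.6 − 1.0707)·4.0·19.0

116.2235 g


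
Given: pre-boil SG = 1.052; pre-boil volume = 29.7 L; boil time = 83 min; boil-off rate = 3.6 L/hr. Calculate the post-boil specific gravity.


V_post = V_pre − rate·(t/60);  SG_post = 1 + (SG_pre−1)·V_pre/V_post
V_post = 29.7 − 3.6·(83/60) = 24.7200
SG_post = 1 + (1.052 − 1)·29.7/24.7200

1.0625


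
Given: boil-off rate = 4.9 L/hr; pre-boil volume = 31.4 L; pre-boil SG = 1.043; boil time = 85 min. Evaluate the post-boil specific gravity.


V_post = V_pre − rate·(t/60);  SG_post = 1 + (SG_pre−1)·V_pre/V_post
V_post = 31.4 − 4.9·(85/60) = 24.4583
SG_post = 1 + (1.043 − 1)·31.4/24.4583

1.0552


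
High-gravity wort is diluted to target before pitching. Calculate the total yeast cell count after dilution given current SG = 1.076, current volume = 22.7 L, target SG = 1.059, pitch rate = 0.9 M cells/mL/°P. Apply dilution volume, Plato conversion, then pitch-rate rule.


V_w = V·((SG_c−1)/(SG_t−1)−1);  °P = 259 − 259/SG_t;  cells = rate·(V+V_w)·°P
V_w = 22.7·((1.076−1)/(1.059−1)−1) = 6.5407
V_final = 22.7 + 6.5407 = 29.2407
°P = 259 − 259/1.059 = 14.4297
cells = 0.9·29.2407·14.4297

379.7395 billion cells


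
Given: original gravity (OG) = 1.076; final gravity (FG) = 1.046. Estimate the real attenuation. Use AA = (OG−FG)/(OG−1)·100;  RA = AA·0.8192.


AA = (1.076 − 1.046)/(1.076 − 1)·100 = 39.4737
RA = 39.4737·0.8192

32.3368 %


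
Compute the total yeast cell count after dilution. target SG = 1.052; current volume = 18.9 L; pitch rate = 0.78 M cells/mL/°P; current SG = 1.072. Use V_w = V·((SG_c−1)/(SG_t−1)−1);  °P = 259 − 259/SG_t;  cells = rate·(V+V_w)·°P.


V_w = 18.9·((1.072−1)/(1.052−1)−1) = 7.2692
V_final = 18.9 + 7.2692 = 26.1692
°P = 259 − 259/1.052 = 12.8023
cells = 0.78·26.1692·12.8023

261.3202 billion cells


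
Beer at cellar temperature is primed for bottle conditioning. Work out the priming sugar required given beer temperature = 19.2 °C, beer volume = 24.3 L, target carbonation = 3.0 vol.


residual = 14.695·(0.01821 + 0.09011·e^(−0.04·T));  sugar = (target − residual)·4.0·V
residual = 14.695·(0.01821 + 0.09011·e^(−0.04·19.2)) = 0.8819
sugar = (3.0 − 0.8819)·4.0·24.3

205.8764 g


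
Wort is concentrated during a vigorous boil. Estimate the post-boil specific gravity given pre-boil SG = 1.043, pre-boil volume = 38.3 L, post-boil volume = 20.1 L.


SG_post = 1 + (SG_pre − 1)·V_pre/V_post
pts_pre = (1.043 − 1)·1000 = 43.0000
pts_post = 43.0000·38.3/20.1 = 81.9353
SG_post = 1 + 81.9353/1000

1.0819


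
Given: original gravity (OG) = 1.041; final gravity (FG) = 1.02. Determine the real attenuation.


AA = (OG−FG)/(OG−1)·100;  RA = AA·0.8192
AA = (1.041 − 1.02)/(1.041 − 1)·100 = 51.2195
RA = 51.2195·0.8192

41.9590 %


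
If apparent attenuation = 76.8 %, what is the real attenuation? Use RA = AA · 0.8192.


RA = 76.8 · 0.8192

62.9146 %


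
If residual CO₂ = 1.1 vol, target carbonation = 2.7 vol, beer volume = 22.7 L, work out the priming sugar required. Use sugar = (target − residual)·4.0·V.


sugar = (2.7 − 1.1)·4.0·22.7

145.2800 g


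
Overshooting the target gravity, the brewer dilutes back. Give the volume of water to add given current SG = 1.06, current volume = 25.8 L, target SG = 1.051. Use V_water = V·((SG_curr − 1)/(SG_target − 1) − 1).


V_water = 25.8·((1.06 − 1)/(1.051 − 1) − 1)

4.5529 L


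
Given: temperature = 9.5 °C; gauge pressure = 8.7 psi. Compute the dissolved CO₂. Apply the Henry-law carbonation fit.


vols = (P + 14.695)·(0.01821 + 0.09011·e^(−0.04·T))
vols = (8.7 + 14.695)·(0.01821 + 0.09011·e^(−0.04·9.5))

1.8677 volumes


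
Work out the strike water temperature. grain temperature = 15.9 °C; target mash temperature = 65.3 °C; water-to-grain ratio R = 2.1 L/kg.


T_strike = (0.41/R)·(T_mash − T_grain) + T_mash
T_strike = (0.41/2.1)·(65.3 − 15.9) + 65.3

74.9448 °C


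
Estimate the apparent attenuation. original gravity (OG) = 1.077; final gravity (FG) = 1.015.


AA = (OG − FG)/(OG − 1) · 100
AA = (1.077 − 1.015)/(1.077 − 1) · 100

80.5195 %


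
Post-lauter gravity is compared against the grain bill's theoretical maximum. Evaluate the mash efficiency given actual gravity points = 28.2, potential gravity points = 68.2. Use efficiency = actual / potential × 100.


efficiency = 28.2 / 68.2 × 100

41.3490 %


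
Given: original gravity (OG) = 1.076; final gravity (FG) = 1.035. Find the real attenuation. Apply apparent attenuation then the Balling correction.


AA = (OG−FG)/(OG−1)·100;  RA = AA·0.8192
AA = (1.076 − 1.035)/(1.076 − 1)·100 = 53.9474
RA = 53.9474·0.8192

44.1937 %


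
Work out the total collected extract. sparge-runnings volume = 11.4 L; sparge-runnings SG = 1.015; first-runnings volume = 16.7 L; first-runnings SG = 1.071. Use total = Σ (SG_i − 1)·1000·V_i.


first = (1.071 − 1)·1000·16.7 = 1185.7000
sparge = (1.015 − 1)·1000·11.4 = 171.0000
total = 1185.7000 + 171.0000

1356.7000 gravity·L


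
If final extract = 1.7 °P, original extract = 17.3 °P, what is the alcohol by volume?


SG = 259/(259 − P);  ABV = (OG − FG)·131.25
OG = 259/(259 − 17.3) = 1.0716
FG = 259/(259 − 1.7) = 1.0066
ABV = (1.0716 − 1.0066)·131.25

8.5272 % ABV


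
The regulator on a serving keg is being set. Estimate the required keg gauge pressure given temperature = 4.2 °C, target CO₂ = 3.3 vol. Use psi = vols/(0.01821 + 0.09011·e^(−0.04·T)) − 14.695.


psi = 3.3/(0.01821 + 0.09011·e^(−0.04·4.2)) − 14.695

20.2682 psi


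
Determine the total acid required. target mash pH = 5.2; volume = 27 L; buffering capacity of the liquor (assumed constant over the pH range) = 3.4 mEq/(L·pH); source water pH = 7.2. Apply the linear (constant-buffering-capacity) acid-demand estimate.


acid = buffering capacity · (pH_source − pH_target) · V
acid = 3.4 · (7.2 − 5.2) · 27

183.6000 mEq


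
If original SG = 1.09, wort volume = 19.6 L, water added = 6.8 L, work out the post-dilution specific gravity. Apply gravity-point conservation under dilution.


SG_new = 1 + (SG_old − 1)·V_old/(V_old + V_water)
pts = (1.09 − 1)·1000·19.6/(19.6 + 6.8) = 66.8182
SG_new = 1 + 66.8182/1000

1.0668
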